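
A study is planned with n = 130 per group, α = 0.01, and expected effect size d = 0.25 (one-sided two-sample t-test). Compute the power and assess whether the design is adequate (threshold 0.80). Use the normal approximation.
Power ≈ 0.38; the study is underpowered (power < 0.80)

Power calculation (two-sample t-test, normal approximation):
z_β = d · √(n/2) - z_α
z_β = 0.25 · √(130/2) - 2.326
z_β = 0.25 · 8.062 - 2.326
z_β = -0.311

Power = Φ(z_β) = Φ(-0.311) ≈ 0.378

Effect size d = 0.25 is small by Cohen's convention (0.2/0.5/0.8).

Threshold: power ≥ 0.80 is conventionally adequate.
Power ≈ 0.38 → the study is underpowered (power < 0.80).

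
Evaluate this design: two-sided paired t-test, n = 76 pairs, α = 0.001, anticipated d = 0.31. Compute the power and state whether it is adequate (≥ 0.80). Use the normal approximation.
Power ≈ 0.28; the study is underpowered (power < 0.80)

Power calculation (paired t-test, normal approximation):
z_β = d · √n - z_{α/2}
z_β = 0.31 · √76 - 3.291
z_β = 0.31 · 8.718 - 3.291
z_β = -0.588

Power = Φ(z_β) = Φ(-0.588) ≈ 0.278

Effect size d = 0.31 is small by Cohen's convention (0.2/0.5/0.8).

Threshold: power ≥ 0.80 is conventionally adequate.
Power ≈ 0.28 → the study is underpowered (power < 0.80).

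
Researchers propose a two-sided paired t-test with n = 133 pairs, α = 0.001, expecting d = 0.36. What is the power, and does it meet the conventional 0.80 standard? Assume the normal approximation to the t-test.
Power ≈ 0.81; the study is adequately powered (power ≥ 0.80)

Power calculation (paired t-test, normal approximation):
z_β = d · √n - z_{α/2}
z_β = 0.36 · √133 - 3.291
z_β = 0.36 · 11.533 - 3.291
z_β = 0.861

Power = Φ(z_β) = Φ(0.861) ≈ 0.805

Effect size d = 0.36 is small by Cohen's convention (0.2/0.5/0.8).

Threshold: power ≥ 0.80 is conventionally adequate.
Power ≈ 0.81 → the study is adequately powered (power ≥ 0.80).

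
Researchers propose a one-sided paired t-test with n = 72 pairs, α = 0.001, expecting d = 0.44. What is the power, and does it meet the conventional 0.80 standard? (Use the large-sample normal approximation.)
Power ≈ 0.74; the study is underpowered (power < 0.80)

Power calculation (paired t-test, normal approximation):
z_β = d · √n - z_α
z_β = 0.44 · √72 - 3.090
z_β = 0.44 · 8.485 - 3.090
z_β = 0.643

Power = Φ(z_β) = Φ(0.643) ≈ 0.740

Effect size d = 0.44 is small by Cohen's convention (0.2/0.5/0.8).

Threshold: power ≥ 0.80 is conventionally adequate.
Power ≈ 0.74 → the study is underpowered (power < 0.80).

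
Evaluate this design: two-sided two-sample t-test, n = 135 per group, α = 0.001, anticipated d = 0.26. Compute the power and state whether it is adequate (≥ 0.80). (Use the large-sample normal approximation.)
Power ≈ 0.12; the study is underpowered (power < 0.80)

Power calculation (two-sample t-test, normal approximation):
z_β = d · √(n/2) - z_{α/2}
z_β = 0.26 · √(135/2) - 3.291
z_β = 0.26 · 8.216 - 3.291
z_β = -1.154

Power = Φ(z_β) = Φ(-1.154) ≈ 0.124

Effect size d = 0.26 is small by Cohen's convention (0.2/0.5/0.8).

Threshold: power ≥ 0.80 is conventionally adequate.
Power ≈ 0.12 → the study is underpowered (power < 0.80).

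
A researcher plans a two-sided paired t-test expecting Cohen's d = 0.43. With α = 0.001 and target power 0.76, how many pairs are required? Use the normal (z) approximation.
n = 87 pairs

Sample size formula (paired t-test, normal approximation):
n = ((z_{α/2} + z_β) / d)²

z_{α/2} = 3.291 (for α = 0.001, two-sided)
z_β = 0.706 (for power = 0.76)
d = 0.43

n = ((3.291 + 0.706) / 0.43)²
n = (9.295)²
n ≈ 86.40
Round up to the next whole number: n = 87 pairs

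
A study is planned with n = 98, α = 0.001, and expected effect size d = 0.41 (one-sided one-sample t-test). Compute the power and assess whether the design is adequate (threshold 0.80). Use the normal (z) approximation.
Power ≈ 0.83; the study is adequately powered (power ≥ 0.80)

Power calculation (one-sample t-test, normal approximation):
z_β = d · √n - z_α
z_β = 0.41 · √98 - 3.090
z_β = 0.41 · 9.899 - 3.090
z_β = 0.969

Power = Φ(z_β) = Φ(0.969) ≈ 0.834

Effect size d = 0.41 is small by Cohen's convention (0.2/0.5/0.8).

Threshold: power ≥ 0.80 is conventionally adequate.
Power ≈ 0.83 → the study is adequately powered (power ≥ 0.80).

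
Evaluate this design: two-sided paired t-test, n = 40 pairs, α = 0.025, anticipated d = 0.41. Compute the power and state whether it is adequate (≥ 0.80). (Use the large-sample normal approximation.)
Power ≈ 0.64; the study is underpowered (power < 0.80)

Power calculation (paired t-test, normal approximation):
z_β = d · √n - z_{α/2}
z_β = 0.41 · √40 - 2.241
z_β = 0.41 · 6.325 - 2.241
z_β = 0.352

Power = Φ(z_β) = Φ(0.352) ≈ 0.637

Effect size d = 0.41 is small by Cohen's convention (0.2/0.5/0.8).

Threshold: power ≥ 0.80 is conventionally adequate.
Power ≈ 0.64 → the study is underpowered (power < 0.80).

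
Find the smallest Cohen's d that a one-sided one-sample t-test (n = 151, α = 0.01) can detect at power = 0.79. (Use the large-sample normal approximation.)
d ≈ 0.25

Minimum detectable effect (one-sample t-test, normal approximation):
d = (z_α + z_β) / √n
d = (2.326 + 0.806) / √151
d = 3.133 / 12.288
d ≈ 0.25

By Cohen's convention (0.2 small / 0.5 medium / 0.8 large): small effect.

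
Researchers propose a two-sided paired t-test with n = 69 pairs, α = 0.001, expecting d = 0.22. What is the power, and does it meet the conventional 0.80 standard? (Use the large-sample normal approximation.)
Power ≈ 0.07; the study is underpowered (power < 0.80)

Power calculation (paired t-test, normal approximation):
z_β = d · √n - z_{α/2}
z_β = 0.22 · √69 - 3.291
z_β = 0.22 · 8.307 - 3.291
z_β = -1.463

Power = Φ(z_β) = Φ(-1.463) ≈ 0.072

Effect size d = 0.22 is small by Cohen's convention (0.2/0.5/0.8).

Threshold: power ≥ 0.80 is conventionally adequate.
Power ≈ 0.07 → the study is underpowered (power < 0.80).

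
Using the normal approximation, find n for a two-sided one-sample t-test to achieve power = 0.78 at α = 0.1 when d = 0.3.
n = 65

Sample size formula (one-sample t-test, normal approximation):
n = ((z_{α/2} + z_β) / d)²

z_{α/2} = 1.645 (for α = 0.1, two-sided)
z_β = 0.772 (for power = 0.78)
d = 0.3

n = ((1.645 + 0.772) / 0.3)²
n = (8.057)²
n ≈ 64.92
Round up to the next whole number: n = 65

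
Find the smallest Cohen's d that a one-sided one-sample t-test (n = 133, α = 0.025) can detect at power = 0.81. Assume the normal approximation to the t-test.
d ≈ 0.25

Minimum detectable effect (one-sample t-test, normal approximation):
d = (z_α + z_β) / √n
d = (1.960 + 0.878) / √133
d = 2.838 / 11.533
d ≈ 0.25

By Cohen's convention (0.2 small / 0.5 medium / 0.8 large): small effect.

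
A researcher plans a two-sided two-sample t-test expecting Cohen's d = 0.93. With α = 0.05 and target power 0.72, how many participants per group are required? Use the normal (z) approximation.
n = 15 per group

Sample size formula (two-sample t-test, normal approximation):
n = 2 · ((z_{α/2} + z_β) / d)²

z_{α/2} = 1.960 (for α = 0.05, two-sided)
z_β = 0.583 (for power = 0.72)
d = 0.93

n = 2 · ((1.960 + 0.583) / 0.93)²
n = 2 · (2.734)²
n ≈ 14.95
Round up to the next whole number: n = 15 per group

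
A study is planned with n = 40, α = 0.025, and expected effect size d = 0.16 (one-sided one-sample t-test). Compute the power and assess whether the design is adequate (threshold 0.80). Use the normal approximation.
Power ≈ 0.17; the study is underpowered (power < 0.80)

Power calculation (one-sample t-test, normal approximation):
z_β = d · √n - z_α
z_β = 0.16 · √40 - 1.960
z_β = 0.16 · 6.325 - 1.960
z_β = -0.948

Power = Φ(z_β) = Φ(-0.948) ≈ 0.172

Effect size d = 0.16 is very small by Cohen's convention (0.2/0.5/0.8).

Threshold: power ≥ 0.80 is conventionally adequate.
Power ≈ 0.17 → the study is underpowered (power < 0.80).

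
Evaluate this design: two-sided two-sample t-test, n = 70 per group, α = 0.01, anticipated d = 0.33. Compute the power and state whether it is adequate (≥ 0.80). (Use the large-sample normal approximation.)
Power ≈ 0.27; the study is underpowered (power < 0.80)

Power calculation (two-sample t-test, normal approximation):
z_β = d · √(n/2) - z_{α/2}
z_β = 0.33 · √(70/2) - 2.576
z_β = 0.33 · 5.916 - 2.576
z_β = -0.624

Power = Φ(z_β) = Φ(-0.624) ≈ 0.266

Effect size d = 0.33 is small by Cohen's convention (0.2/0.5/0.8).

Threshold: power ≥ 0.80 is conventionally adequate.
Power ≈ 0.27 → the study is underpowered (power < 0.80).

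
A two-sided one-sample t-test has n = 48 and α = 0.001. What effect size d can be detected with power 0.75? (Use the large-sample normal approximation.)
d ≈ 0.57

Minimum detectable effect (one-sample t-test, normal approximation):
d = (z_{α/2} + z_β) / √n
d = (3.291 + 0.674) / √48
d = 3.965 / 6.928
d ≈ 0.57

By Cohen's convention (0.2 small / 0.5 medium / 0.8 large): medium effect.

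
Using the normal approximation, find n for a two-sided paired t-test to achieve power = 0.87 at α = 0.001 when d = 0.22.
n = 404 pairs

Sample size formula (paired t-test, normal approximation):
n = ((z_{α/2} + z_β) / d)²

z_{α/2} = 3.291 (for α = 0.001, two-sided)
z_β = 1.126 (for power = 0.87)
d = 0.22

n = ((3.291 + 1.126) / 0.22)²
n = (20.077)²
n ≈ 403.09
Round up to the next whole number: n = 404 pairs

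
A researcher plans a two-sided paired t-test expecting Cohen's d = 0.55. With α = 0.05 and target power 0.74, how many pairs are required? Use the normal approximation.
n = 23 pairs

Sample size formula (paired t-test, normal approximation):
n = ((z_{α/2} + z_β) / d)²

z_{α/2} = 1.960 (for α = 0.05, two-sided)
z_β = 0.643 (for power = 0.74)
d = 0.55

n = ((1.960 + 0.643) / 0.55)²
n = (4.733)²
n ≈ 22.40
Round up to the next whole number: n = 23 pairs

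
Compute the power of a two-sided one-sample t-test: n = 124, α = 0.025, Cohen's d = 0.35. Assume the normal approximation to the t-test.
Power ≈ 0.95

Power calculation (one-sample t-test, normal approximation):
z_β = d · √n - z_{α/2}
z_β = 0.35 · √124 - 2.241
z_β = 0.35 · 11.136 - 2.241
z_β = 1.656

Power = Φ(z_β) = Φ(1.656) ≈ 0.951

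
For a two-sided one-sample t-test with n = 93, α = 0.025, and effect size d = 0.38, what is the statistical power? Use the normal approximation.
Power ≈ 0.92

Power calculation (one-sample t-test, normal approximation):
z_β = d · √n - z_{α/2}
z_β = 0.38 · √93 - 2.241
z_β = 0.38 · 9.644 - 2.241
z_β = 1.423

Power = Φ(z_β) = Φ(1.423) ≈ 0.923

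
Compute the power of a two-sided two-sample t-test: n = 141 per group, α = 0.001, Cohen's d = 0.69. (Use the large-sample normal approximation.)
Power ≈ 0.99

Power calculation (two-sample t-test, normal approximation):
z_β = d · √(n/2) - z_{α/2}
z_β = 0.69 · √(141/2) - 3.291
z_β = 0.69 · 8.396 - 3.291
z_β = 2.503

Power = Φ(z_β) = Φ(2.503) ≈ 0.994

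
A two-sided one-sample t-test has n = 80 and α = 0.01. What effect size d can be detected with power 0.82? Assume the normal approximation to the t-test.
d ≈ 0.39

Minimum detectable effect (one-sample t-test, normal approximation):
d = (z_{α/2} + z_β) / √n
d = (2.576 + 0.915) / √80
d = 3.491 / 8.944
d ≈ 0.39

By Cohen's convention (0.2 small / 0.5 medium / 0.8 large): small effect.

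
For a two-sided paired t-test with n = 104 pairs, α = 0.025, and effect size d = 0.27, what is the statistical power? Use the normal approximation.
Power ≈ 0.70

Power calculation (paired t-test, normal approximation):
z_β = d · √n - z_{α/2}
z_β = 0.27 · √104 - 2.241
z_β = 0.27 · 10.198 - 2.241
z_β = 0.512

Power = Φ(z_β) = Φ(0.512) ≈ 0.696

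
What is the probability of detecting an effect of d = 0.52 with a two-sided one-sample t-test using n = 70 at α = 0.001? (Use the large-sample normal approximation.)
Power ≈ 0.86

Power calculation (one-sample t-test, normal approximation):
z_β = d · √n - z_{α/2}
z_β = 0.52 · √70 - 3.291
z_β = 0.52 · 8.367 - 3.291
z_β = 1.060

Power = Φ(z_β) = Φ(1.060) ≈ 0.855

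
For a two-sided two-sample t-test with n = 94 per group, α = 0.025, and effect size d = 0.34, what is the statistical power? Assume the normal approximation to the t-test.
Power ≈ 0.54

Power calculation (two-sample t-test, normal approximation):
z_β = d · √(n/2) - z_{α/2}
z_β = 0.34 · √(94/2) - 2.241
z_β = 0.34 · 6.856 - 2.241
z_β = 0.090

Power = Φ(z_β) = Φ(0.090) ≈ 0.536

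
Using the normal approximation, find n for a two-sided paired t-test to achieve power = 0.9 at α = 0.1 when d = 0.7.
n = 18 pairs

Sample size formula (paired t-test, normal approximation):
n = ((z_{α/2} + z_β) / d)²

z_{α/2} = 1.645 (for α = 0.1, two-sided)
z_β = 1.282 (for power = 0.9)
d = 0.7

n = ((1.645 + 1.282) / 0.7)²
n = (4.181)²
n ≈ 17.48
Round up to the next whole number: n = 18 pairs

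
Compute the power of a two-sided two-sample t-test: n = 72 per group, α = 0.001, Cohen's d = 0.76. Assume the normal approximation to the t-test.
Power ≈ 0.90

Power calculation (two-sample t-test, normal approximation):
z_β = d · √(n/2) - z_{α/2}
z_β = 0.76 · √(72/2) - 3.291
z_β = 0.76 · 6.000 - 3.291
z_β = 1.269

Power = Φ(z_β) = Φ(1.269) ≈ 0.898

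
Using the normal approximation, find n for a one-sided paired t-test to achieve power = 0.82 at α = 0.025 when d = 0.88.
n = 11 pairs

Sample size formula (paired t-test, normal approximation):
n = ((z_α + z_β) / d)²

z_α = 1.960 (for α = 0.025, one-sided)
z_β = 0.915 (for power = 0.82)
d = 0.88

n = ((1.960 + 0.915) / 0.88)²
n = (3.267)²
n ≈ 10.67
Round up to the next whole number: n = 11 pairs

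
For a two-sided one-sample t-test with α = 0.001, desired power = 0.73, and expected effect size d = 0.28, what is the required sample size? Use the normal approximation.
n = 195

Sample size formula (one-sample t-test, normal approximation):
n = ((z_{α/2} + z_β) / d)²

z_{α/2} = 3.291 (for α = 0.001, two-sided)
z_β = 0.613 (for power = 0.73)
d = 0.28

n = ((3.291 + 0.613) / 0.28)²
n = (13.943)²
n ≈ 194.41
Round up to the next whole number: n = 195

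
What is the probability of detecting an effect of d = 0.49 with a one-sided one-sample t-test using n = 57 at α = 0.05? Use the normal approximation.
Power ≈ 0.98

Power calculation (one-sample t-test, normal approximation):
z_β = d · √n - z_α
z_β = 0.49 · √57 - 1.645
z_β = 0.49 · 7.550 - 1.645
z_β = 2.055

Power = Φ(z_β) = Φ(2.055) ≈ 0.980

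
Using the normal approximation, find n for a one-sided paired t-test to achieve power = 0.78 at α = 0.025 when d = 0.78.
n = 13 pairs

Sample size formula (paired t-test, normal approximation):
n = ((z_α + z_β) / d)²

z_α = 1.960 (for α = 0.025, one-sided)
z_β = 0.772 (for power = 0.78)
d = 0.78

n = ((1.960 + 0.772) / 0.78)²
n = (3.503)²
n ≈ 12.27
Round up to the next whole number: n = 13 pairs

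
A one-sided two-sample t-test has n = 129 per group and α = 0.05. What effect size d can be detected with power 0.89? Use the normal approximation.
d ≈ 0.36

Minimum detectable effect (two-sample t-test, normal approximation):
d = (z_α + z_β) / √(n/2)
d = (1.645 + 1.227) / √(129/2)
d = 2.871 / 8.031
d ≈ 0.36

By Cohen's convention (0.2 small / 0.5 medium / 0.8 large): small effect.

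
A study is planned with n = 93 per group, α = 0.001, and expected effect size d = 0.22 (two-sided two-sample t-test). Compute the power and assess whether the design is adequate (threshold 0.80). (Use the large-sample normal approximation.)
Power ≈ 0.04; the study is underpowered (power < 0.80)

Power calculation (two-sample t-test, normal approximation):
z_β = d · √(n/2) - z_{α/2}
z_β = 0.22 · √(93/2) - 3.291
z_β = 0.22 · 6.819 - 3.291
z_β = -1.790

Power = Φ(z_β) = Φ(-1.790) ≈ 0.037

Effect size d = 0.22 is small by Cohen's convention (0.2/0.5/0.8).

Threshold: power ≥ 0.80 is conventionally adequate.
Power ≈ 0.04 → the study is underpowered (power < 0.80).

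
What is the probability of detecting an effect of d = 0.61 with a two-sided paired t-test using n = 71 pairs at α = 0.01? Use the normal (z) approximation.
Power ≈ 0.99

Power calculation (paired t-test, normal approximation):
z_β = d · √n - z_{α/2}
z_β = 0.61 · √71 - 2.576
z_β = 0.61 · 8.426 - 2.576
z_β = 2.564

Power = Φ(z_β) = Φ(2.564) ≈ 0.995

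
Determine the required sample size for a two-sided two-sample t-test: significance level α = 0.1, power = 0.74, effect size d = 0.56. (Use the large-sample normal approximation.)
n = 34 per group

Sample size formula (two-sample t-test, normal approximation):
n = 2 · ((z_{α/2} + z_β) / d)²

z_{α/2} = 1.645 (for α = 0.1, two-sided)
z_β = 0.643 (for power = 0.74)
d = 0.56

n = 2 · ((1.645 + 0.643) / 0.56)²
n = 2 · (4.086)²
n ≈ 33.39
Round up to the next whole number: n = 34 per group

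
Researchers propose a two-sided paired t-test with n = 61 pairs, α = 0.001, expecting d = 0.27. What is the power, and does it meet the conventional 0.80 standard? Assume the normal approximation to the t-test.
Power ≈ 0.12; the study is underpowered (power < 0.80)

Power calculation (paired t-test, normal approximation):
z_β = d · √n - z_{α/2}
z_β = 0.27 · √61 - 3.291
z_β = 0.27 · 7.810 - 3.291
z_β = -1.182

Power = Φ(z_β) = Φ(-1.182) ≈ 0.119

Effect size d = 0.27 is small by Cohen's convention (0.2/0.5/0.8).

Threshold: power ≥ 0.80 is conventionally adequate.
Power ≈ 0.12 → the study is underpowered (power < 0.80).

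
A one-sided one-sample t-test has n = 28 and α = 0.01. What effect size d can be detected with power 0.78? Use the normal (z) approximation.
d ≈ 0.59

Minimum detectable effect (one-sample t-test, normal approximation):
d = (z_α + z_β) / √n
d = (2.326 + 0.772) / √28
d = 3.099 / 5.292
d ≈ 0.59

By Cohen's convention (0.2 small / 0.5 medium / 0.8 large): medium effect.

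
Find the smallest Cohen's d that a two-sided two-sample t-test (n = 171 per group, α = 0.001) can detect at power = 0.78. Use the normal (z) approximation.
d ≈ 0.44

Minimum detectable effect (two-sample t-test, normal approximation):
d = (z_{α/2} + z_β) / √(n/2)
d = (3.291 + 0.772) / √(171/2)
d = 4.063 / 9.247
d ≈ 0.44

By Cohen's convention (0.2 small / 0.5 medium / 0.8 large): small effect.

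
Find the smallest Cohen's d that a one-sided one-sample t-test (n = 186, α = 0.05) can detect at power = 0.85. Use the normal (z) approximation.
d ≈ 0.20

Minimum detectable effect (one-sample t-test, normal approximation):
d = (z_α + z_β) / √n
d = (1.645 + 1.036) / √186
d = 2.681 / 13.638
d ≈ 0.20

By Cohen's convention (0.2 small / 0.5 medium / 0.8 large): small effect.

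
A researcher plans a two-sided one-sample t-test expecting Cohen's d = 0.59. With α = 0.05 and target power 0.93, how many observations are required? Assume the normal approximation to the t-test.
n = 34

Sample size formula (one-sample t-test, normal approximation):
n = ((z_{α/2} + z_β) / d)²

z_{α/2} = 1.960 (for α = 0.05, two-sided)
z_β = 1.476 (for power = 0.93)
d = 0.59

n = ((1.960 + 1.476) / 0.59)²
n = (5.824)²
n ≈ 33.92
Round up to the next whole number: n = 34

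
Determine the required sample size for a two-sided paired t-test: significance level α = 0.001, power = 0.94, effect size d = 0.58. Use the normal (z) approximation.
n = 70 pairs

Sample size formula (paired t-test, normal approximation):
n = ((z_{α/2} + z_β) / d)²

z_{α/2} = 3.291 (for α = 0.001, two-sided)
z_β = 1.555 (for power = 0.94)
d = 0.58

n = ((3.291 + 1.555) / 0.58)²
n = (8.355)²
n ≈ 69.81
Round up to the next whole number: n = 70 pairs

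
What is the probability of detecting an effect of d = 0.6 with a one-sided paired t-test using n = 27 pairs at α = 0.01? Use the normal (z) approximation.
Power ≈ 0.79

Power calculation (paired t-test, normal approximation):
z_β = d · √n - z_α
z_β = 0.6 · √27 - 2.326
z_β = 0.6 · 5.196 - 2.326
z_β = 0.791

Power = Φ(z_β) = Φ(0.791) ≈ 0.786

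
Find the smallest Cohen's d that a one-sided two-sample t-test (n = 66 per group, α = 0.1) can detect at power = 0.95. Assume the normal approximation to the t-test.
d ≈ 0.51

Minimum detectable effect (two-sample t-test, normal approximation):
d = (z_α + z_β) / √(n/2)
d = (1.282 + 1.645) / √(66/2)
d = 2.926 / 5.745
d ≈ 0.51

By Cohen's convention (0.2 small / 0.5 medium / 0.8 large): medium effect.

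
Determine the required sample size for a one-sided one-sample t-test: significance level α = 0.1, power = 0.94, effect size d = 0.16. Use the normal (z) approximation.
n = 315

Sample size formula (one-sample t-test, normal approximation):
n = ((z_α + z_β) / d)²

z_α = 1.282 (for α = 0.1, one-sided)
z_β = 1.555 (for power = 0.94)
d = 0.16

n = ((1.282 + 1.555) / 0.16)²
n = (17.731)²
n ≈ 314.39
Round up to the next whole number: n = 315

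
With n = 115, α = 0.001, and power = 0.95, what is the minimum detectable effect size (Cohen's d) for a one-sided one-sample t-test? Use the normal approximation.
d ≈ 0.44

Minimum detectable effect (one-sample t-test, normal approximation):
d = (z_α + z_β) / √n
d = (3.090 + 1.645) / √115
d = 4.735 / 10.724
d ≈ 0.44

By Cohen's convention (0.2 small / 0.5 medium / 0.8 large): small effect.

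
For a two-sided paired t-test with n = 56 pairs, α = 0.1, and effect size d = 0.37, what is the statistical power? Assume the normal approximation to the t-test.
Power ≈ 0.87

Power calculation (paired t-test, normal approximation):
z_β = d · √n - z_{α/2}
z_β = 0.37 · √56 - 1.645
z_β = 0.37 · 7.483 - 1.645
z_β = 1.124

Power = Φ(z_β) = Φ(1.124) ≈ 0.869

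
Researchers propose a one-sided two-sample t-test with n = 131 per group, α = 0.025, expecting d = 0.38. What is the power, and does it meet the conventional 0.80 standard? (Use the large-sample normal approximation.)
Power ≈ 0.87; the study is adequately powered (power ≥ 0.80)

Power calculation (two-sample t-test, normal approximation):
z_β = d · √(n/2) - z_α
z_β = 0.38 · √(131/2) - 1.960
z_β = 0.38 · 8.093 - 1.960
z_β = 1.115

Power = Φ(z_β) = Φ(1.115) ≈ 0.868

Effect size d = 0.38 is small by Cohen's convention (0.2/0.5/0.8).

Threshold: power ≥ 0.80 is conventionally adequate.
Power ≈ 0.87 → the study is adequately powered (power ≥ 0.80).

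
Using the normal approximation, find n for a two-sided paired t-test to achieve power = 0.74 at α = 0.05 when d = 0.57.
n = 21 pairs

Sample size formula (paired t-test, normal approximation):
n = ((z_{α/2} + z_β) / d)²

z_{α/2} = 1.960 (for α = 0.05, two-sided)
z_β = 0.643 (for power = 0.74)
d = 0.57

n = ((1.960 + 0.643) / 0.57)²
n = (4.567)²
n ≈ 20.86
Round up to the next whole number: n = 21 pairs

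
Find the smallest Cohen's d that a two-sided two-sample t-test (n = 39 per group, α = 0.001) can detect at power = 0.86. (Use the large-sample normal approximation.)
d ≈ 0.99

Minimum detectable effect (two-sample t-test, normal approximation):
d = (z_{α/2} + z_β) / √(n/2)
d = (3.291 + 1.080) / √(39/2)
d = 4.371 / 4.416
d ≈ 0.99

By Cohen's convention (0.2 small / 0.5 medium / 0.8 large): large effect.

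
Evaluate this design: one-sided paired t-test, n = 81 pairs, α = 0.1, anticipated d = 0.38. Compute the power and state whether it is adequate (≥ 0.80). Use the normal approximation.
Power ≈ 0.98; the study is adequately powered (power ≥ 0.80)

Power calculation (paired t-test, normal approximation):
z_β = d · √n - z_α
z_β = 0.38 · √81 - 1.282
z_β = 0.38 · 9.000 - 1.282
z_β = 2.138

Power = Φ(z_β) = Φ(2.138) ≈ 0.984

Effect size d = 0.38 is small by Cohen's convention (0.2/0.5/0.8).

Threshold: power ≥ 0.80 is conventionally adequate.
Power ≈ 0.98 → the study is adequately powered (power ≥ 0.80).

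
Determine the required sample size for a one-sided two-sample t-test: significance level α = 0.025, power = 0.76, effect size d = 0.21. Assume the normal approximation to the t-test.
n = 323 per group

Sample size formula (two-sample t-test, normal approximation):
n = 2 · ((z_α + z_β) / d)²

z_α = 1.960 (for α = 0.025, one-sided)
z_β = 0.706 (for power = 0.76)
d = 0.21

n = 2 · ((1.960 + 0.706) / 0.21)²
n = 2 · (12.695)²
n ≈ 322.33
Round up to the next whole number: n = 323 per group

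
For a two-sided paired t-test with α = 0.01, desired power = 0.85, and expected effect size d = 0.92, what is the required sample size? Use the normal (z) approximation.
n = 16 pairs

Sample size formula (paired t-test, normal approximation):
n = ((z_{α/2} + z_β) / d)²

z_{α/2} = 2.576 (for α = 0.01, two-sided)
z_β = 1.036 (for power = 0.85)
d = 0.92

n = ((2.576 + 1.036) / 0.92)²
n = (3.926)²
n ≈ 15.41
Round up to the next whole number: n = 16 pairs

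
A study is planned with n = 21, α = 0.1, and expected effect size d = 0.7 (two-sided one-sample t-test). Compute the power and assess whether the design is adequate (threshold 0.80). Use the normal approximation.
Power ≈ 0.94; the study is adequately powered (power ≥ 0.80)

Power calculation (one-sample t-test, normal approximation):
z_β = d · √n - z_{α/2}
z_β = 0.7 · √21 - 1.645
z_β = 0.7 · 4.583 - 1.645
z_β = 1.563

Power = Φ(z_β) = Φ(1.563) ≈ 0.941

Effect size d = 0.7 is medium by Cohen's convention (0.2/0.5/0.8).

Threshold: power ≥ 0.80 is conventionally adequate.
Power ≈ 0.94 → the study is adequately powered (power ≥ 0.80).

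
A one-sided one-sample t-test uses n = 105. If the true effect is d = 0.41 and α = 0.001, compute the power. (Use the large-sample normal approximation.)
Power ≈ 0.87

Power calculation (one-sample t-test, normal approximation):
z_β = d · √n - z_α
z_β = 0.41 · √105 - 3.090
z_β = 0.41 · 10.247 - 3.090
z_β = 1.111

Power = Φ(z_β) = Φ(1.111) ≈ 0.867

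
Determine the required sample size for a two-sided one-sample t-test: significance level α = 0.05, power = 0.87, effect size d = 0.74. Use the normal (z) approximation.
n = 18

Sample size formula (one-sample t-test, normal approximation):
n = ((z_{α/2} + z_β) / d)²

z_{α/2} = 1.960 (for α = 0.05, two-sided)
z_β = 1.126 (for power = 0.87)
d = 0.74

n = ((1.960 + 1.126) / 0.74)²
n = (4.170)²
n ≈ 17.39
Round up to the next whole number: n = 18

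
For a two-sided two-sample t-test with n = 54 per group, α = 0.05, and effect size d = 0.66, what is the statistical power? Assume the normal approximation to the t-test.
Power ≈ 0.93

Power calculation (two-sample t-test, normal approximation):
z_β = d · √(n/2) - z_{α/2}
z_β = 0.66 · √(54/2) - 1.960
z_β = 0.66 · 5.196 - 1.960
z_β = 1.469

Power = Φ(z_β) = Φ(1.469) ≈ 0.929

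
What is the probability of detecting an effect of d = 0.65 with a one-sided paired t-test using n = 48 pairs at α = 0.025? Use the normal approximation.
Power ≈ 0.99

Power calculation (paired t-test, normal approximation):
z_β = d · √n - z_α
z_β = 0.65 · √48 - 1.960
z_β = 0.65 · 6.928 - 1.960
z_β = 2.543

Power = Φ(z_β) = Φ(2.543) ≈ 0.995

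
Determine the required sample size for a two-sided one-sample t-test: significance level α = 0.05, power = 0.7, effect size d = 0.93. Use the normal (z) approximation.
n = 8

Sample size formula (one-sample t-test, normal approximation):
n = ((z_{α/2} + z_β) / d)²

z_{α/2} = 1.960 (for α = 0.05, two-sided)
z_β = 0.524 (for power = 0.7)
d = 0.93

n = ((1.960 + 0.524) / 0.93)²
n = (2.671)²
n ≈ 7.13
Round up to the next whole number: n = 8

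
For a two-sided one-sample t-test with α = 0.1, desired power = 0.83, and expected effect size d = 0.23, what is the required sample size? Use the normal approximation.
n = 128

Sample size formula (one-sample t-test, normal approximation):
n = ((z_{α/2} + z_β) / d)²

z_{α/2} = 1.645 (for α = 0.1, two-sided)
z_β = 0.954 (for power = 0.83)
d = 0.23

n = ((1.645 + 0.954) / 0.23)²
n = (11.300)²
n ≈ 127.69
Round up to the next whole number: n = 128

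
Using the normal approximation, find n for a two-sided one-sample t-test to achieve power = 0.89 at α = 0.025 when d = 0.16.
n = 470

Sample size formula (one-sample t-test, normal approximation):
n = ((z_{α/2} + z_β) / d)²

z_{α/2} = 2.241 (for α = 0.025, two-sided)
z_β = 1.227 (for power = 0.89)
d = 0.16

n = ((2.241 + 1.227) / 0.16)²
n = (21.675)²
n ≈ 469.81
Round up to the next whole number: n = 470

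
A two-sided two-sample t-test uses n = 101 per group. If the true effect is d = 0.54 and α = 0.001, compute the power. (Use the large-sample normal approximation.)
Power ≈ 0.71

Power calculation (two-sample t-test, normal approximation):
z_β = d · √(n/2) - z_{α/2}
z_β = 0.54 · √(101/2) - 3.291
z_β = 0.54 · 7.106 - 3.291
z_β = 0.547

Power = Φ(z_β) = Φ(0.547) ≈ 0.708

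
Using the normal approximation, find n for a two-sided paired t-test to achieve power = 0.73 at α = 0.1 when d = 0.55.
n = 17 pairs

Sample size formula (paired t-test, normal approximation):
n = ((z_{α/2} + z_β) / d)²

z_{α/2} = 1.645 (for α = 0.1, two-sided)
z_β = 0.613 (for power = 0.73)
d = 0.55

n = ((1.645 + 0.613) / 0.55)²
n = (4.105)²
n ≈ 16.85
Round up to the next whole number: n = 17 pairs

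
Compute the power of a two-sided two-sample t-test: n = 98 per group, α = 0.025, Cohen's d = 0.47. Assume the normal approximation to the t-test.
Power ≈ 0.85

Power calculation (two-sample t-test, normal approximation):
z_β = d · √(n/2) - z_{α/2}
z_β = 0.47 · √(98/2) - 2.241
z_β = 0.47 · 7.000 - 2.241
z_β = 1.049

Power = Φ(z_β) = Φ(1.049) ≈ 0.853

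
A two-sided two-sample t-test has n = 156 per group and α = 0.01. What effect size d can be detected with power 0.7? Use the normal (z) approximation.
d ≈ 0.35

Minimum detectable effect (two-sample t-test, normal approximation):
d = (z_{α/2} + z_β) / √(n/2)
d = (2.576 + 0.524) / √(156/2)
d = 3.100 / 8.832
d ≈ 0.35

By Cohen's convention (0.2 small / 0.5 medium / 0.8 large): small effect.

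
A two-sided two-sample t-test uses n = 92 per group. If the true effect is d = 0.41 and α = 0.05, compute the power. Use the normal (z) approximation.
Power ≈ 0.79

Power calculation (two-sample t-test, normal approximation):
z_β = d · √(n/2) - z_{α/2}
z_β = 0.41 · √(92/2) - 1.960
z_β = 0.41 · 6.782 - 1.960
z_β = 0.821

Power = Φ(z_β) = Φ(0.821) ≈ 0.794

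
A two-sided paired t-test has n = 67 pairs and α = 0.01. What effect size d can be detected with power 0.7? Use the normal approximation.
d ≈ 0.38

Minimum detectable effect (paired t-test, normal approximation):
d = (z_{α/2} + z_β) / √n
d = (2.576 + 0.524) / √67
d = 3.100 / 8.185
d ≈ 0.38

By Cohen's convention (0.2 small / 0.5 medium / 0.8 large): small effect.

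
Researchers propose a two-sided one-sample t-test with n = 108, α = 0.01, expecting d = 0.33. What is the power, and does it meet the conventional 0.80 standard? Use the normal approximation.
Power ≈ 0.80; the study is adequately powered (power ≥ 0.80)

Power calculation (one-sample t-test, normal approximation):
z_β = d · √n - z_{α/2}
z_β = 0.33 · √108 - 2.576
z_β = 0.33 · 10.392 - 2.576
z_β = 0.854

Power = Φ(z_β) = Φ(0.854) ≈ 0.803

Effect size d = 0.33 is small by Cohen's convention (0.2/0.5/0.8).

Threshold: power ≥ 0.80 is conventionally adequate.
Power ≈ 0.80 → the study is adequately powered (power ≥ 0.80).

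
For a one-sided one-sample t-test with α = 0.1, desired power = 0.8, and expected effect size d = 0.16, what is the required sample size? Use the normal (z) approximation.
n = 177

Sample size formula (one-sample t-test, normal approximation):
n = ((z_α + z_β) / d)²

z_α = 1.282 (for α = 0.1, one-sided)
z_β = 0.842 (for power = 0.8)
d = 0.16

n = ((1.282 + 0.842) / 0.16)²
n = (13.275)²
n ≈ 176.23
Round up to the next whole number: n = 177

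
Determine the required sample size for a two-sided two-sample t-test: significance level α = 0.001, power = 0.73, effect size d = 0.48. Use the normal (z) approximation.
n = 133 per group

Sample size formula (two-sample t-test, normal approximation):
n = 2 · ((z_{α/2} + z_β) / d)²

z_{α/2} = 3.291 (for α = 0.001, two-sided)
z_β = 0.613 (for power = 0.73)
d = 0.48

n = 2 · ((3.291 + 0.613) / 0.48)²
n = 2 · (8.133)²
n ≈ 132.29
Round up to the next whole number: n = 133 per group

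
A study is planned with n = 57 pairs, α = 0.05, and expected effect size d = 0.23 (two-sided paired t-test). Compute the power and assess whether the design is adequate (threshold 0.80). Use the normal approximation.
Power ≈ 0.41; the study is underpowered (power < 0.80)

Power calculation (paired t-test, normal approximation):
z_β = d · √n - z_{α/2}
z_β = 0.23 · √57 - 1.960
z_β = 0.23 · 7.550 - 1.960
z_β = -0.224

Power = Φ(z_β) = Φ(-0.224) ≈ 0.412

Effect size d = 0.23 is small by Cohen's convention (0.2/0.5/0.8).

Threshold: power ≥ 0.80 is conventionally adequate.
Power ≈ 0.41 → the study is underpowered (power < 0.80).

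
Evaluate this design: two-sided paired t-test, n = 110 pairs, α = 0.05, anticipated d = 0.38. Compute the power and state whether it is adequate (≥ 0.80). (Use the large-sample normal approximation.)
Power ≈ 0.98; the study is adequately powered (power ≥ 0.80)

Power calculation (paired t-test, normal approximation):
z_β = d · √n - z_{α/2}
z_β = 0.38 · √110 - 1.960
z_β = 0.38 · 10.488 - 1.960
z_β = 2.026

Power = Φ(z_β) = Φ(2.026) ≈ 0.979

Effect size d = 0.38 is small by Cohen's convention (0.2/0.5/0.8).

Threshold: power ≥ 0.80 is conventionally adequate.
Power ≈ 0.98 → the study is adequately powered (power ≥ 0.80).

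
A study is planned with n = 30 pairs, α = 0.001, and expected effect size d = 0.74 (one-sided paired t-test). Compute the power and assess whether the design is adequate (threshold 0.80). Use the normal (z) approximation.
Power ≈ 0.83; the study is adequately powered (power ≥ 0.80)

Power calculation (paired t-test, normal approximation):
z_β = d · √n - z_α
z_β = 0.74 · √30 - 3.090
z_β = 0.74 · 5.477 - 3.090
z_β = 0.963

Power = Φ(z_β) = Φ(0.963) ≈ 0.832

Effect size d = 0.74 is medium by Cohen's convention (0.2/0.5/0.8).

Threshold: power ≥ 0.80 is conventionally adequate.
Power ≈ 0.83 → the study is adequately powered (power ≥ 0.80).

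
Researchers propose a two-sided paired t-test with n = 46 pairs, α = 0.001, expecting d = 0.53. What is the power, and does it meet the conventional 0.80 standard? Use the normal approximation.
Power ≈ 0.62; the study is underpowered (power < 0.80)

Power calculation (paired t-test, normal approximation):
z_β = d · √n - z_{α/2}
z_β = 0.53 · √46 - 3.291
z_β = 0.53 · 6.782 - 3.291
z_β = 0.304

Power = Φ(z_β) = Φ(0.304) ≈ 0.619

Effect size d = 0.53 is medium by Cohen's convention (0.2/0.5/0.8).

Threshold: power ≥ 0.80 is conventionally adequate.
Power ≈ 0.62 → the study is underpowered (power < 0.80).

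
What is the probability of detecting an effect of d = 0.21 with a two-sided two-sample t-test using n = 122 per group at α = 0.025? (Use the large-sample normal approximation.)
Power ≈ 0.27

Power calculation (two-sample t-test, normal approximation):
z_β = d · √(n/2) - z_{α/2}
z_β = 0.21 · √(122/2) - 2.241
z_β = 0.21 · 7.810 - 2.241
z_β = -0.601

Power = Φ(z_β) = Φ(-0.601) ≈ 0.274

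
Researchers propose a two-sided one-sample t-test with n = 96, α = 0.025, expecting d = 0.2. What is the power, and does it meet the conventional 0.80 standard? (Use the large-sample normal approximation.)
Power ≈ 0.39; the study is underpowered (power < 0.80)

Power calculation (one-sample t-test, normal approximation):
z_β = d · √n - z_{α/2}
z_β = 0.2 · √96 - 2.241
z_β = 0.2 · 9.798 - 2.241
z_β = -0.282

Power = Φ(z_β) = Φ(-0.282) ≈ 0.389

Effect size d = 0.2 is small by Cohen's convention (0.2/0.5/0.8).

Threshold: power ≥ 0.80 is conventionally adequate.
Power ≈ 0.39 → the study is underpowered (power < 0.80).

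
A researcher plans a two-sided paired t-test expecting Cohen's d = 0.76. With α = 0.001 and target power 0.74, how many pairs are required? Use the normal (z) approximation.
n = 27 pairs

Sample size formula (paired t-test, normal approximation):
n = ((z_{α/2} + z_β) / d)²

z_{α/2} = 3.291 (for α = 0.001, two-sided)
z_β = 0.643 (for power = 0.74)
d = 0.76

n = ((3.291 + 0.643) / 0.76)²
n = (5.176)²
n ≈ 26.79
Round up to the next whole number: n = 27 pairs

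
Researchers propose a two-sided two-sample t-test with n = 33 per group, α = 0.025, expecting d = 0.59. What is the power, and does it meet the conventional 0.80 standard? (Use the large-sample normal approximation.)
Power ≈ 0.56; the study is underpowered (power < 0.80)

Power calculation (two-sample t-test, normal approximation):
z_β = d · √(n/2) - z_{α/2}
z_β = 0.59 · √(33/2) - 2.241
z_β = 0.59 · 4.062 - 2.241
z_β = 0.155

Power = Φ(z_β) = Φ(0.155) ≈ 0.562

Effect size d = 0.59 is medium by Cohen's convention (0.2/0.5/0.8).

Threshold: power ≥ 0.80 is conventionally adequate.
Power ≈ 0.56 → the study is underpowered (power < 0.80).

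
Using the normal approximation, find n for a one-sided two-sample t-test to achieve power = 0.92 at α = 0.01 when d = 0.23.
n = 527 per group

Sample size formula (two-sample t-test, normal approximation):
n = 2 · ((z_α + z_β) / d)²

z_α = 2.326 (for α = 0.01, one-sided)
z_β = 1.405 (for power = 0.92)
d = 0.23

n = 2 · ((2.326 + 1.405) / 0.23)²
n = 2 · (16.222)²
n ≈ 526.31
Round up to the next whole number: n = 527 per group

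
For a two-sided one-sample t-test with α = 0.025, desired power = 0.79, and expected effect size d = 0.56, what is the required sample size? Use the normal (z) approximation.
n = 30

Sample size formula (one-sample t-test, normal approximation):
n = ((z_{α/2} + z_β) / d)²

z_{α/2} = 2.241 (for α = 0.025, two-sided)
z_β = 0.806 (for power = 0.79)
d = 0.56

n = ((2.241 + 0.806) / 0.56)²
n = (5.441)²
n ≈ 29.60
Round up to the next whole number: n = 30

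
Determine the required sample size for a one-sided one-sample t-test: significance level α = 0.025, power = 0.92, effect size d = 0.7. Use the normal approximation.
n = 24

Sample size formula (one-sample t-test, normal approximation):
n = ((z_α + z_β) / d)²

z_α = 1.960 (for α = 0.025, one-sided)
z_β = 1.405 (for power = 0.92)
d = 0.7

n = ((1.960 + 1.405) / 0.7)²
n = (4.807)²
n ≈ 23.11
Round up to the next whole number: n = 24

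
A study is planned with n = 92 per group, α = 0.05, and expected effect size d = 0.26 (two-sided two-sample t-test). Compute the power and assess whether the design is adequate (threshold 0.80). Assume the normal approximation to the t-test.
Power ≈ 0.42; the study is underpowered (power < 0.80)

Power calculation (two-sample t-test, normal approximation):
z_β = d · √(n/2) - z_{α/2}
z_β = 0.26 · √(92/2) - 1.960
z_β = 0.26 · 6.782 - 1.960
z_β = -0.197

Power = Φ(z_β) = Φ(-0.197) ≈ 0.422

Effect size d = 0.26 is small by Cohen's convention (0.2/0.5/0.8).

Threshold: power ≥ 0.80 is conventionally adequate.
Power ≈ 0.42 → the study is underpowered (power < 0.80).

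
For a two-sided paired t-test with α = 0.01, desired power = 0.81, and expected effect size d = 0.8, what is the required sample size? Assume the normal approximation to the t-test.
n = 19 pairs

Sample size formula (paired t-test, normal approximation):
n = ((z_{α/2} + z_β) / d)²

z_{α/2} = 2.576 (for α = 0.01, two-sided)
z_β = 0.878 (for power = 0.81)
d = 0.8

n = ((2.576 + 0.878) / 0.8)²
n = (4.318)²
n ≈ 18.65
Round up to the next whole number: n = 19 pairs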